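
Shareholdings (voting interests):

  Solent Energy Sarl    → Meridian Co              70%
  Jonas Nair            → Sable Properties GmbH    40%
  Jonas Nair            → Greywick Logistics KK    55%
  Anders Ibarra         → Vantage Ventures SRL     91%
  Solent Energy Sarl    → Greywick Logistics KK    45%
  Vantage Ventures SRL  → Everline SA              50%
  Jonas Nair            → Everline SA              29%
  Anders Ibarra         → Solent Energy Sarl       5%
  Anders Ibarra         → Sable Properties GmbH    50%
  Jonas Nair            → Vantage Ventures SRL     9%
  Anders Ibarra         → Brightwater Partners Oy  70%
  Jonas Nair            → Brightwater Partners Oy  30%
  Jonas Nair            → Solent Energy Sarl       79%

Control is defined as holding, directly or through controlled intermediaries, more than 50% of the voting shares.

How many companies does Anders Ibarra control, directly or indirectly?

2

Anders holds 91% of Vantage, so Anders controls Vantage.
Anders holds 70% of Brightwater, so Anders controls Brightwater.
No other company's threshold is met.
Anders controls 2 companies.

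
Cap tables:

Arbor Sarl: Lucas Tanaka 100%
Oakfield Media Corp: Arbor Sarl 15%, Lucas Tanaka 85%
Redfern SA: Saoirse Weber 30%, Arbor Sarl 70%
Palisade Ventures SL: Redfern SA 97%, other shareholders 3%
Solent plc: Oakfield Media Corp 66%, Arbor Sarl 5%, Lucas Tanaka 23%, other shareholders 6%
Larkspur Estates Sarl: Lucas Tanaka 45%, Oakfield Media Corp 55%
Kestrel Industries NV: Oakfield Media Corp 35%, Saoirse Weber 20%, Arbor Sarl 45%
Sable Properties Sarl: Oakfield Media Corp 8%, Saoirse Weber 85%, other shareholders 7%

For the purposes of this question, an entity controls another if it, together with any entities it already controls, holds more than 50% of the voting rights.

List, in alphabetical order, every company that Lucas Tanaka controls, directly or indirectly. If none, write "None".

Lucas holds 100% of Arbor, so Lucas controls Arbor.
Arbor and Lucas together hold 15% + 85% = 100% of Oakfield, so Lucas controls Oakfield.
Arbor holds 70% of Redfern, so Lucas controls Redfern.
Redfern holds 97% of Palisade, so Lucas controls Palisade.
Oakfield and Arbor and Lucas together hold 66% + 5% + 23% = 94% of Solent, so Lucas controls Solent.
Lucas and Oakfield together hold 45% + 55% = 100% of Larkspur, so Lucas controls Larkspur.
Oakfield and Arbor together hold 35% + 45% = 80% of Kestrel, so Lucas controls Kestrel.
No other company's threshold is met.

Arbor Sarl, Kestrel Industries NV, Larkspur Estates Sarl, Oakfield Media Corp, Palisade Ventures SL, Redfern SA, Solent plc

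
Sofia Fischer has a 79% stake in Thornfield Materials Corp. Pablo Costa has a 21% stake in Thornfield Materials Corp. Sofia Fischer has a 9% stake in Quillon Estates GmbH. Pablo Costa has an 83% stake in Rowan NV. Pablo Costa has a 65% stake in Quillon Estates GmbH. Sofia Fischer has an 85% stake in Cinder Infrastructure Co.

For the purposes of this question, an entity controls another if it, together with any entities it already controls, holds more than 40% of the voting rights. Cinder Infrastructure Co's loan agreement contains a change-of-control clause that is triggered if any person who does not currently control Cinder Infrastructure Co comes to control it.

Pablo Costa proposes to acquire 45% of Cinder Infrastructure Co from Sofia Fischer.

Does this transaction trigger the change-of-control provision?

The purchase adds only to Pablo's holdings (Sofia's stake shrinks), so Pablo is the only person who could newly come to control Cinder.
Pablo holds 65% of Quillon, so Pablo controls Quillon.
Pablo holds 83% of Rowan, so Pablo controls Rowan.
Neither Pablo nor any entity Pablo controls holds any voting interest in Cinder.
So before the transaction, Pablo does not control Cinder.
After the purchase, Pablo holds 45% of Cinder directly, and Sofia's stake falls to 40%.
Pablo holds 45% of Cinder, so Pablo controls Cinder.
Pablo did not control Cinder before and does after, so the clause is triggered.

Yes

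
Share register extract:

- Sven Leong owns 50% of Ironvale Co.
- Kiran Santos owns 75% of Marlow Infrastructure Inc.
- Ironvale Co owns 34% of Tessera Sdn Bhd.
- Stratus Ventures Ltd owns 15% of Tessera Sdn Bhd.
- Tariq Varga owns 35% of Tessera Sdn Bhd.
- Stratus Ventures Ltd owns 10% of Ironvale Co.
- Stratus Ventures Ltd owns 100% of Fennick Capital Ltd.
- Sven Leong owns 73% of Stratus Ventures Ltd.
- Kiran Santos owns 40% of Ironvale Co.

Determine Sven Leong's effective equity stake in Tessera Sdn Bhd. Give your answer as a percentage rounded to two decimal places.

30.43%

Sven reaches Tessera along 3 paths.
Via Stratus: 73% × 15% = 10.95%.
Via Ironvale: 50% × 34% = 17%.
Via Stratus → Ironvale: 73% × 10% × 34% = 2.482%.
Total: 10.95% + 17% + 2.482% = 30.432%.
Rounded: 30.43%.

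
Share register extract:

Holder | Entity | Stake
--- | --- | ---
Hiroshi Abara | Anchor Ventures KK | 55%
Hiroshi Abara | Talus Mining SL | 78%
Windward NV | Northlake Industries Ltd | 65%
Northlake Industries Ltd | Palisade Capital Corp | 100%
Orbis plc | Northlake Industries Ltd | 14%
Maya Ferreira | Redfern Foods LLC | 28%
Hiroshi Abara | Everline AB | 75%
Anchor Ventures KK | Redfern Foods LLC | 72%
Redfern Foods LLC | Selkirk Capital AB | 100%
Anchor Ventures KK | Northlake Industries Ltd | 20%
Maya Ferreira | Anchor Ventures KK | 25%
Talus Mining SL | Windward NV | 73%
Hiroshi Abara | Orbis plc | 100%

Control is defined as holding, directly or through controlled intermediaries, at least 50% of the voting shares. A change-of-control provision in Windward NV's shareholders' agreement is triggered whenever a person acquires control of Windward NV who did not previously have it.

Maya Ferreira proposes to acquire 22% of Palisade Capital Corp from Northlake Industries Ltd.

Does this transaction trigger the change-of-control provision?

No

The purchase adds only to Maya's holdings (Northlake's stake shrinks), so Maya is the only person who could newly come to control Windward.
Maya's largest direct stake is 28% in Redfern, which does not meet the threshold, so Maya controls no company.
Neither Maya nor any entity Maya controls holds any voting interest in Windward.
So before the transaction, Maya does not control Windward.
After the purchase, Maya holds 22% of Palisade directly, and Northlake's stake falls to 78%.
Maya's side now holds 22% of Palisade, not ≥ 50%, so Maya still does not control Palisade.
After the transaction, neither Maya nor any entity Maya controls holds a voting interest in Windward, so Maya still does not control it.
No new person acquires control, so the clause is not triggered.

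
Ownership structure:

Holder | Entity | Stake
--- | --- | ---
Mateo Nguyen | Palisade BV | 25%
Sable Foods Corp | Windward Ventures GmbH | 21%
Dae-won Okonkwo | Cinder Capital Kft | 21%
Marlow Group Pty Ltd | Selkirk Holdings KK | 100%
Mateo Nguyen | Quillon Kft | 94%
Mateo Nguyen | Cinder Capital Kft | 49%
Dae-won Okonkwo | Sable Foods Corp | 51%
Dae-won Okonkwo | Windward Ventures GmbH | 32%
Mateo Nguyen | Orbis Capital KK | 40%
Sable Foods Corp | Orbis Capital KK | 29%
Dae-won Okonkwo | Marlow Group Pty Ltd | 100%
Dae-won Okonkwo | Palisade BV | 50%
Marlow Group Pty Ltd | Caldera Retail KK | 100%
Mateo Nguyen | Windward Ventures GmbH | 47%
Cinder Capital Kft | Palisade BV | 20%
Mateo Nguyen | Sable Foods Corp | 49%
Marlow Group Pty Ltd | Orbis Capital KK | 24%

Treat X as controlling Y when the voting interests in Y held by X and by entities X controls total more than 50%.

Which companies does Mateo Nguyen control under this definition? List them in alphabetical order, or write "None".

Quillon Kft

Mateo holds 94% of Quillon, so Mateo controls Quillon.
No other company's threshold is met.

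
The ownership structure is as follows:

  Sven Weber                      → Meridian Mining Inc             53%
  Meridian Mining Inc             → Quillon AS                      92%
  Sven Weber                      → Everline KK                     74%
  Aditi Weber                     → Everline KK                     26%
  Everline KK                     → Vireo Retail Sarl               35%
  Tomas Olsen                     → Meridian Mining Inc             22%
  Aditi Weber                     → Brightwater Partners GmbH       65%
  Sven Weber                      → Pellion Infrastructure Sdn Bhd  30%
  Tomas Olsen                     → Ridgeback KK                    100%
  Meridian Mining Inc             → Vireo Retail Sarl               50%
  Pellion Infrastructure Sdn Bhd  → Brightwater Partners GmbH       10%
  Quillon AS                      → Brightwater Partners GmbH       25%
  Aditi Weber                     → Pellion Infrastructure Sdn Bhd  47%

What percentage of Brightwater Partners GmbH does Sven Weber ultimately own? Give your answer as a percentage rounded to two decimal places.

Sven reaches Brightwater along 2 paths.
Via Meridian → Quillon: 53% × 92% × 25% = 12.19%.
Via Pellion: 30% × 10% = 3%.
Total: 12.19% + 3% = 15.19%.

15.19%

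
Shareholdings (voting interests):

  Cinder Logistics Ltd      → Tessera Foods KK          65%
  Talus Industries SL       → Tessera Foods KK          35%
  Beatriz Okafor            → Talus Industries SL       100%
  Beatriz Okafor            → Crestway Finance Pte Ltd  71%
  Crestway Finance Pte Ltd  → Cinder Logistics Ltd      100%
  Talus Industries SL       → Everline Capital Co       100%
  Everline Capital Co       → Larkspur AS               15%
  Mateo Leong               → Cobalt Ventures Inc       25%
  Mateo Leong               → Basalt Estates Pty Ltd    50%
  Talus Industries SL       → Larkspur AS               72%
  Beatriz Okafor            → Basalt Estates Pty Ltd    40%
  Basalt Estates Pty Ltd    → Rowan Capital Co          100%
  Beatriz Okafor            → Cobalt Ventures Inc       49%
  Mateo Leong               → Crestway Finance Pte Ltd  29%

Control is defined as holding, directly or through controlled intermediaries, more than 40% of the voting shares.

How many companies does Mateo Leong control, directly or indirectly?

2

Mateo holds 50% of Basalt, so Mateo controls Basalt.
Basalt holds 100% of Rowan, so Mateo controls Rowan.
No other company's threshold is met.
Mateo controls 2 companies.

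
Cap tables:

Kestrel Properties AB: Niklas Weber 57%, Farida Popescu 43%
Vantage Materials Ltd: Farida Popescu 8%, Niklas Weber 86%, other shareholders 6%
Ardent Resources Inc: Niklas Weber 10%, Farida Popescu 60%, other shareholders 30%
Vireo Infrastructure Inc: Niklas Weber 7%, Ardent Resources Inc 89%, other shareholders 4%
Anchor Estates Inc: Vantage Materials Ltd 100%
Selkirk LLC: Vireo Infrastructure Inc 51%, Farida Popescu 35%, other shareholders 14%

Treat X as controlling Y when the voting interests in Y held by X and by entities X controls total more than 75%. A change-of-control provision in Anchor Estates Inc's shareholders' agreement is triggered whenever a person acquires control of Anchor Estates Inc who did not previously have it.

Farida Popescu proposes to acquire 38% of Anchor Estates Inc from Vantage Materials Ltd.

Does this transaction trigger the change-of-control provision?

The purchase adds only to Farida's holdings (Vantage's stake shrinks), so Farida is the only person who could newly come to control Anchor.
Farida's largest direct stake is 60% in Ardent, which does not meet the threshold, so Farida controls no company.
Neither Farida nor any entity Farida controls holds any voting interest in Anchor.
So before the transaction, Farida does not control Anchor.
After the purchase, Farida holds 38% of Anchor directly, and Vantage's stake falls to 62%.
After the transaction, Farida's side holds 38% of Anchor, not > 75%, so Farida still does not control Anchor.
No new person acquires control, so the clause is not triggered.

No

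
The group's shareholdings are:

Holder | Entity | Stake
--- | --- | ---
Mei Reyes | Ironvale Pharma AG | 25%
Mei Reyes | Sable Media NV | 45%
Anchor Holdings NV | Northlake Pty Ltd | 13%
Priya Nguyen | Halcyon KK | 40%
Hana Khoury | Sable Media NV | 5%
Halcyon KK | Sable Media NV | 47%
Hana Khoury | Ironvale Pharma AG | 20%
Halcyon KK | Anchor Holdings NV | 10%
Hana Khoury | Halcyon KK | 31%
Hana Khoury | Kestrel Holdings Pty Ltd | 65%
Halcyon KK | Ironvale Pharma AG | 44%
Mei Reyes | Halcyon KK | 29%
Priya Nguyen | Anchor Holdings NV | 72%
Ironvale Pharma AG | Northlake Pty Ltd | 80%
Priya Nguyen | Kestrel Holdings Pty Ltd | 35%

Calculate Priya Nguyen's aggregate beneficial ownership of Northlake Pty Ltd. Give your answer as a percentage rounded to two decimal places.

Priya reaches Northlake along 3 paths.
Via Halcyon → Ironvale: 40% × 44% × 80% = 14.08%.
Via Anchor: 72% × 13% = 9.36%.
Via Halcyon → Anchor: 40% × 10% × 13% = 0.52%.
Total: 14.08% + 9.36% + 0.52% = 23.96%.

23.96%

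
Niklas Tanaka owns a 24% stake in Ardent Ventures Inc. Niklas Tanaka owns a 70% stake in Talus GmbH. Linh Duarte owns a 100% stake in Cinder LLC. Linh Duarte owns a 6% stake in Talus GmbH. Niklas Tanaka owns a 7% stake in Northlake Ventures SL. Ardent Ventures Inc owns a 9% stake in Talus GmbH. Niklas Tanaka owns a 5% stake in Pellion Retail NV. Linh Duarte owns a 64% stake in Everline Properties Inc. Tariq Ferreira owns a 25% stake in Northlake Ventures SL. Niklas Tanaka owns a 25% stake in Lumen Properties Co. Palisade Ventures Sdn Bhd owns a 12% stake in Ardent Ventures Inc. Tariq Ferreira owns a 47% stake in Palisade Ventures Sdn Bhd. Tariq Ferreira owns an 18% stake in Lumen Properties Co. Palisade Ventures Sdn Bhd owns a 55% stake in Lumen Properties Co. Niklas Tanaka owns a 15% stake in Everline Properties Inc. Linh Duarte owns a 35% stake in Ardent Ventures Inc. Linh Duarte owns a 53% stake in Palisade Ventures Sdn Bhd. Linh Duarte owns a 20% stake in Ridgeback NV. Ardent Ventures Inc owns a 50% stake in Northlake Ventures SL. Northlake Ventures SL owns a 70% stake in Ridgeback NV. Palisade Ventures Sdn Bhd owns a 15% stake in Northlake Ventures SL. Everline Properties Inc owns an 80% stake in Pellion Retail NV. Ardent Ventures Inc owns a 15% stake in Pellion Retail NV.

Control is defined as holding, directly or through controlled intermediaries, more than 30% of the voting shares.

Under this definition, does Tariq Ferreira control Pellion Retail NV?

Tariq holds 47% of Palisade, so Tariq controls Palisade.
Tariq and Palisade together hold 18% + 55% = 73% of Lumen, so Tariq controls Lumen.
Palisade and Tariq together hold 15% + 25% = 40% of Northlake, so Tariq controls Northlake.
Northlake holds 70% of Ridgeback, so Tariq controls Ridgeback.
Neither Tariq nor any entity Tariq controls holds any voting interest in Pellion.
So Tariq does not control Pellion.

No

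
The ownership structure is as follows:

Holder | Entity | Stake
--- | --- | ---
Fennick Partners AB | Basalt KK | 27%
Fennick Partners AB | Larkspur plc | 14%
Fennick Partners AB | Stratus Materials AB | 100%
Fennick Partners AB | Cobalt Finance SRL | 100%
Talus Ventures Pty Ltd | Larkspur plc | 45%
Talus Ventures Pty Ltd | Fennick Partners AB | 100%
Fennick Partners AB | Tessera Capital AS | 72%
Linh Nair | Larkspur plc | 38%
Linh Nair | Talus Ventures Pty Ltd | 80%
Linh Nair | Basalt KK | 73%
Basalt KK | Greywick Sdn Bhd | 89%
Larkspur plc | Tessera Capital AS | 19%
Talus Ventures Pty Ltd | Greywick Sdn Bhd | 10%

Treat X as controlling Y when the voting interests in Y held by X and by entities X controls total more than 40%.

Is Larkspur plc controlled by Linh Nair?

Linh holds 80% of Talus, so Linh controls Talus.
Talus holds 100% of Fennick, so Linh controls Fennick.
Linh and Talus and Fennick together hold 38% + 45% + 14% = 97% of Larkspur, so Linh controls Larkspur.

Yes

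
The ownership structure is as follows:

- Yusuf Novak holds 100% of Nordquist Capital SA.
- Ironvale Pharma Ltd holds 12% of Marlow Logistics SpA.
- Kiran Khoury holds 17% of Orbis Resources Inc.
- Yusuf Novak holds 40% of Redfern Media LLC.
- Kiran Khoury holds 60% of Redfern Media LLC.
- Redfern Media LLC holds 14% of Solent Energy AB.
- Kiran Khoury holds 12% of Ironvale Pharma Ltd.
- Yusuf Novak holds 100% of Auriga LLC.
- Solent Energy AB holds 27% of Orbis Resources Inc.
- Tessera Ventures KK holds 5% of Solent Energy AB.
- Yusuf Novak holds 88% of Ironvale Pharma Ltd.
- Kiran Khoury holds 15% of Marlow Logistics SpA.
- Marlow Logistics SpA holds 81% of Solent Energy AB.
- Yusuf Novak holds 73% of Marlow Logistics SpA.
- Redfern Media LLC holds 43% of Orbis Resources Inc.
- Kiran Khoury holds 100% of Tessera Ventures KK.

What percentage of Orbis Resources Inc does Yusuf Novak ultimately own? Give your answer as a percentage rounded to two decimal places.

36.99%

Yusuf reaches Orbis along 4 paths.
Via Redfern: 40% × 43% = 17.2%.
Via Ironvale → Marlow → Solent: 88% × 12% × 81% × 27% = 2.309472%.
Via Marlow → Solent: 73% × 81% × 27% = 15.9651%.
Via Redfern → Solent: 40% × 14% × 27% = 1.512%.
Total: 17.2% + 2.309472% + 15.9651% + 1.512% = 36.986572%.
Rounded: 36.99%.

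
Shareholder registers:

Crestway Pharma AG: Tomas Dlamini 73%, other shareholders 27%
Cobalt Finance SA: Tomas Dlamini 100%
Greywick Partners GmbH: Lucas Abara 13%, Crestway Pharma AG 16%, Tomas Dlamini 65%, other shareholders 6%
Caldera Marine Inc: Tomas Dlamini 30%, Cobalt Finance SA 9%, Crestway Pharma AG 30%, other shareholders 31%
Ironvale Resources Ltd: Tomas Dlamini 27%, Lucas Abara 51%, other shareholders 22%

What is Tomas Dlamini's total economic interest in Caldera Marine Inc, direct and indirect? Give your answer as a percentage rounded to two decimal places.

60.90%

Tomas reaches Caldera along 3 paths.
Direct stake: 30% = 30%.
Via Cobalt: 100% × 9% = 9%.
Via Crestway: 73% × 30% = 21.9%.
Total: 30% + 9% + 21.9% = 60.9%.
Rounded: 60.90%.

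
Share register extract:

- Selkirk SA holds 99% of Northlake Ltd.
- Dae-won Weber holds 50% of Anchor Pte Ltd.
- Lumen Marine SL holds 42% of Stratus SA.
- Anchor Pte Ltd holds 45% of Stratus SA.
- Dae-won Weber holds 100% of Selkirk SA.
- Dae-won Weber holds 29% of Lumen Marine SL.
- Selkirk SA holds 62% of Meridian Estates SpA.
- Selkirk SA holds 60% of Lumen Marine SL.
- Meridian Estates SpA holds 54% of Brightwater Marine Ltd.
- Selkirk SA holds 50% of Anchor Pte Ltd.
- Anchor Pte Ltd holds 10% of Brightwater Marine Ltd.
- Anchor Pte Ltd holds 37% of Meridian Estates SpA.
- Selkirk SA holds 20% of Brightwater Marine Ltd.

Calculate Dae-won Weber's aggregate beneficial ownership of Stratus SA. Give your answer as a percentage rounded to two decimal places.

82.38%

Dae-won reaches Stratus along 4 paths.
Via Selkirk → Anchor: 100% × 50% × 45% = 22.5%.
Via Anchor: 50% × 45% = 22.5%.
Via Selkirk → Lumen: 100% × 60% × 42% = 25.2%.
Via Lumen: 29% × 42% = 12.18%.
Total: 22.5% + 22.5% + 25.2% + 12.18% = 82.38%.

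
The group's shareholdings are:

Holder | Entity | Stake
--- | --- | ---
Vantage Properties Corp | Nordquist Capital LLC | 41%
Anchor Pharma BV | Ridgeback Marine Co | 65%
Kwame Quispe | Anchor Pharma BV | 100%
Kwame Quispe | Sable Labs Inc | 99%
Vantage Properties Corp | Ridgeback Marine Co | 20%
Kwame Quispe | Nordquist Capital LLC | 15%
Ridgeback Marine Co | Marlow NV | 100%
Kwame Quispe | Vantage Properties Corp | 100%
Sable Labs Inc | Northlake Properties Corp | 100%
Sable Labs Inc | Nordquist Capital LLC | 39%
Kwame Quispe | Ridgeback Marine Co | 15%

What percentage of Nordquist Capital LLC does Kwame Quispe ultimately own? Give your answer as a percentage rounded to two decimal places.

94.61%

Kwame reaches Nordquist along 3 paths.
Via Vantage: 100% × 41% = 41%.
Direct stake: 15% = 15%.
Via Sable: 99% × 39% = 38.61%.
Total: 41% + 15% + 38.61% = 94.61%.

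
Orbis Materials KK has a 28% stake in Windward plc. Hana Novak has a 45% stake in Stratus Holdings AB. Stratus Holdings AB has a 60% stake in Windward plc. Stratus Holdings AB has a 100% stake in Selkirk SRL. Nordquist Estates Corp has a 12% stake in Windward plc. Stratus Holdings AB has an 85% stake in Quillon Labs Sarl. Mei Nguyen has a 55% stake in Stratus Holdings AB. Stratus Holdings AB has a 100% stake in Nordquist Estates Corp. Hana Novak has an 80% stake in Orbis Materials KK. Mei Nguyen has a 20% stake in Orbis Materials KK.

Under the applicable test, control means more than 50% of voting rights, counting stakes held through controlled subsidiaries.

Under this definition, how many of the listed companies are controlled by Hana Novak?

Hana holds 80% of Orbis, so Hana controls Orbis.
No other company's threshold is met.
Hana controls 1 company.

1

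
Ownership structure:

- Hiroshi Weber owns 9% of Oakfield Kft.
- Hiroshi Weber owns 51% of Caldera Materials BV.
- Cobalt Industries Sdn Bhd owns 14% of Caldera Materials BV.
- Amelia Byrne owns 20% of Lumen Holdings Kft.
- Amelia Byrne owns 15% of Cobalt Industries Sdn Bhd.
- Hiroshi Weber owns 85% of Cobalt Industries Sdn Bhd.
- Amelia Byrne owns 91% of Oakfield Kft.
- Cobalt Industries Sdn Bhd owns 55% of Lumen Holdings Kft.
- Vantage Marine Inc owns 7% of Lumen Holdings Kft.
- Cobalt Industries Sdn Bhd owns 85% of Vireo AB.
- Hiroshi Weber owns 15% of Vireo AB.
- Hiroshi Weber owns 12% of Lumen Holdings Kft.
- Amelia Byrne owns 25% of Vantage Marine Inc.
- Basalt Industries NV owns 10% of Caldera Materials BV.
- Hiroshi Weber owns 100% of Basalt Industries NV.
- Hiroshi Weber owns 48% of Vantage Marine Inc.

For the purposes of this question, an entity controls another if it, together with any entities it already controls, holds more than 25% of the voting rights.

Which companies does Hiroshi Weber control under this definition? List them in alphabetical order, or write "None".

Basalt Industries NV, Caldera Materials BV, Cobalt Industries Sdn Bhd, Lumen Holdings Kft, Vantage Marine Inc, Vireo AB

Hiroshi holds 48% of Vantage, so Hiroshi controls Vantage.
Hiroshi holds 85% of Cobalt, so Hiroshi controls Cobalt.
Hiroshi holds 100% of Basalt, so Hiroshi controls Basalt.
Basalt and Hiroshi and Cobalt together hold 10% + 51% + 14% = 75% of Caldera, so Hiroshi controls Caldera.
Vantage and Cobalt and Hiroshi together hold 7% + 55% + 12% = 74% of Lumen, so Hiroshi controls Lumen.
Hiroshi and Cobalt together hold 15% + 85% = 100% of Vireo, so Hiroshi controls Vireo.
No other company's threshold is met.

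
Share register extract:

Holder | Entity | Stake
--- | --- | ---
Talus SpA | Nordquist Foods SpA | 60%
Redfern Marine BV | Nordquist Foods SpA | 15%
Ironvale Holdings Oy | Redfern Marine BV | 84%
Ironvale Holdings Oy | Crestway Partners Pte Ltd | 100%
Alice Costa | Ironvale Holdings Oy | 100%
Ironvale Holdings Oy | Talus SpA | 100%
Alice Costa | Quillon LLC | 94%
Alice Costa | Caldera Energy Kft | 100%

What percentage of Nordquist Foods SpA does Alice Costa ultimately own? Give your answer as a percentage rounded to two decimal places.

Alice reaches Nordquist along 2 paths.
Via Ironvale → Redfern: 100% × 84% × 15% = 12.6%.
Via Ironvale → Talus: 100% × 100% × 60% = 60%.
Total: 12.6% + 60% = 72.6%.
Rounded: 72.60%.

72.60%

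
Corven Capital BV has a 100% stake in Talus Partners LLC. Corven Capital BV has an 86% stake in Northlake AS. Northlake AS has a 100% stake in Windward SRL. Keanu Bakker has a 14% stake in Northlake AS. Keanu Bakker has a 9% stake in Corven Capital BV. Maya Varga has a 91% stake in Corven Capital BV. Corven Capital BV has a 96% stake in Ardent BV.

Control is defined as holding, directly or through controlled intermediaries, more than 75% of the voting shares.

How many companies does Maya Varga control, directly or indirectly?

Maya holds 91% of Corven, so Maya controls Corven.
Corven holds 86% of Northlake, so Maya controls Northlake.
Corven holds 100% of Talus, so Maya controls Talus.
Northlake holds 100% of Windward, so Maya controls Windward.
Corven holds 96% of Ardent, so Maya controls Ardent.
Maya controls 5 companies.

5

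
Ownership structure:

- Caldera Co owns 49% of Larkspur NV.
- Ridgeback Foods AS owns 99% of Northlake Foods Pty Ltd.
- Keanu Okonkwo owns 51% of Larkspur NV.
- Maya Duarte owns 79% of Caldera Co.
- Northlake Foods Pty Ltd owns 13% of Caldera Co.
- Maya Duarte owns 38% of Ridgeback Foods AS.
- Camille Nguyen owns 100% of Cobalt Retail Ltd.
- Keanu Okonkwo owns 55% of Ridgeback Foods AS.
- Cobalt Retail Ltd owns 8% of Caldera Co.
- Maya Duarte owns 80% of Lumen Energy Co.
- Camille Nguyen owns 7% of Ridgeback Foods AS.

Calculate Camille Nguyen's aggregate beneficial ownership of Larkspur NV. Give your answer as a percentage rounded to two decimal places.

Camille reaches Larkspur along 2 paths.
Via Cobalt → Caldera: 100% × 8% × 49% = 3.92%.
Via Ridgeback → Northlake → Caldera: 7% × 99% × 13% × 49% = 0.441441%.
Total: 3.92% + 0.441441% = 4.361441%.
Rounded: 4.36%.

4.36%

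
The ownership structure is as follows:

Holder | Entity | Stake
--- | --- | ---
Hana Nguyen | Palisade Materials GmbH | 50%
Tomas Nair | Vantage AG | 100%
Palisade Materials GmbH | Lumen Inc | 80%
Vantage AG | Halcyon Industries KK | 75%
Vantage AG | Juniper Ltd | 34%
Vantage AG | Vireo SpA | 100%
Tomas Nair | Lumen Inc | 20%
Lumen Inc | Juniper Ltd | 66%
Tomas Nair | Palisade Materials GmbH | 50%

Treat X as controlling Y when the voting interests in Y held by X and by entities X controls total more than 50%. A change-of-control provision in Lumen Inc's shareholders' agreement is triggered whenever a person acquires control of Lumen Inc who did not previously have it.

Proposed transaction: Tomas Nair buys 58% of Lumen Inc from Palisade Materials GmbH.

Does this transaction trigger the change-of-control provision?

The purchase adds only to Tomas's holdings (Palisade's stake shrinks), so Tomas is the only person who could newly come to control Lumen.
Tomas holds 100% of Vantage, so Tomas controls Vantage.
Vantage holds 100% of Vireo, so Tomas controls Vireo.
Vantage holds 75% of Halcyon, so Tomas controls Halcyon.
In Lumen, Tomas's side holds only 20%, not > 50%.
So before the transaction, Tomas does not control Lumen.
After the purchase, Tomas's direct stake in Lumen rises to 20% + 58% = 78%, and Palisade's stake falls to 22%.
Tomas holds 78% of Lumen, so Tomas controls Lumen.
Tomas did not control Lumen before and does after, so the clause is triggered.

Yes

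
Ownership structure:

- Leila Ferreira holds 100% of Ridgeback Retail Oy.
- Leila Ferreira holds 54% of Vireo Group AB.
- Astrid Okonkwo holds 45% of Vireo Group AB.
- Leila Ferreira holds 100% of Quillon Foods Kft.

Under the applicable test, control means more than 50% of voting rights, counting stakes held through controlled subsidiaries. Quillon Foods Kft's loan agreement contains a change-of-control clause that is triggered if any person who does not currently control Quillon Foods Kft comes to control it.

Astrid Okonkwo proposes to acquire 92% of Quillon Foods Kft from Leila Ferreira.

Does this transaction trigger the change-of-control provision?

The purchase adds only to Astrid's holdings (Leila's stake shrinks), so Astrid is the only person who could newly come to control Quillon.
Astrid's largest direct stake is 45% in Vireo, which does not meet the threshold, so Astrid controls no company.
Neither Astrid nor any entity Astrid controls holds any voting interest in Quillon.
So before the transaction, Astrid does not control Quillon.
After the purchase, Astrid holds 92% of Quillon directly, and Leila's stake falls to 8%.
Astrid holds 92% of Quillon, so Astrid controls Quillon.
Astrid did not control Quillon before and does after, so the clause is triggered.

Yes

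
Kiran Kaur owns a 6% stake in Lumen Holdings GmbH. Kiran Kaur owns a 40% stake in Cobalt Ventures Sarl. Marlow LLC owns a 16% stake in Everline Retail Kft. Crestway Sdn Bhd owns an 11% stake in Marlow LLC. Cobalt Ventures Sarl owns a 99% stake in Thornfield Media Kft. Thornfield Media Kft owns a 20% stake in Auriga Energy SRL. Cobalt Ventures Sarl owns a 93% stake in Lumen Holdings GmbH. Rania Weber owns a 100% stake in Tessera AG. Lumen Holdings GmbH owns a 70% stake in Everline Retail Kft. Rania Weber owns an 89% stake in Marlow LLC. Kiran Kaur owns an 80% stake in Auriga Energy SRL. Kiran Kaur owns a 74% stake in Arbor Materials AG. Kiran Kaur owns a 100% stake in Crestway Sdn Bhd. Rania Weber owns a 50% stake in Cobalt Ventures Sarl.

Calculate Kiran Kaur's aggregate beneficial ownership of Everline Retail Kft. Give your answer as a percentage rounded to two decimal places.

Kiran reaches Everline along 3 paths.
Via Cobalt → Lumen: 40% × 93% × 70% = 26.04%.
Via Lumen: 6% × 70% = 4.2%.
Via Crestway → Marlow: 100% × 11% × 16% = 1.76%.
Total: 26.04% + 4.2% + 1.76% = 32%.
Rounded: 32.00%.

32.00%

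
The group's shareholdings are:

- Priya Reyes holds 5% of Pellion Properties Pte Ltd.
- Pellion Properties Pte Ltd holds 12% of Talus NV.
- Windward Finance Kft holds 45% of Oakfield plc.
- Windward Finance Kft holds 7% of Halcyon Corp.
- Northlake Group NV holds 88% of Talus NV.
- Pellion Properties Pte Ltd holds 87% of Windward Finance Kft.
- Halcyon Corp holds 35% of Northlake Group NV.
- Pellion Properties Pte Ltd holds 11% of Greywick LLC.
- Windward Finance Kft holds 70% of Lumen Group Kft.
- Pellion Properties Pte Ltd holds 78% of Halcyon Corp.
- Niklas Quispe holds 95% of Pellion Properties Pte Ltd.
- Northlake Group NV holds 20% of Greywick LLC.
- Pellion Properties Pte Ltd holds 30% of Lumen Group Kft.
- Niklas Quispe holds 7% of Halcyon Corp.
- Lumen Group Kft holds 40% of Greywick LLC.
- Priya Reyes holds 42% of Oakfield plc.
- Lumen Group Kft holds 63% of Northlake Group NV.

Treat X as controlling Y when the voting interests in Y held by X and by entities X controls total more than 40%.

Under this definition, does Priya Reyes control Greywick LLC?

Priya holds 42% of Oakfield, so Priya controls Oakfield.
Neither Priya nor any entity Priya controls holds any voting interest in Greywick.
So Priya does not control Greywick.

No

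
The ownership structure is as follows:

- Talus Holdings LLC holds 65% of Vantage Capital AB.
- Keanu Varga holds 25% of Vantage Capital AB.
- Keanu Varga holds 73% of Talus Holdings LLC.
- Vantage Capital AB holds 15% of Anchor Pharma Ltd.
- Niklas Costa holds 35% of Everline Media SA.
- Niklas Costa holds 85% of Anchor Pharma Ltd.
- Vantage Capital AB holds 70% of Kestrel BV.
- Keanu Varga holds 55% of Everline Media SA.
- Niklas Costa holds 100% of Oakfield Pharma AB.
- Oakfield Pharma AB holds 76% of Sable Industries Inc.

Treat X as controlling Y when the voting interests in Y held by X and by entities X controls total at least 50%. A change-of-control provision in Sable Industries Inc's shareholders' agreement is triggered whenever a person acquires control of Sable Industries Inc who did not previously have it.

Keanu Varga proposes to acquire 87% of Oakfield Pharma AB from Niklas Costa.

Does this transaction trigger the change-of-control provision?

Yes

The purchase adds only to Keanu's holdings (Niklas's stake shrinks), so Keanu is the only person who could newly come to control Sable.
Keanu holds 73% of Talus, so Keanu controls Talus.
Keanu holds 55% of Everline, so Keanu controls Everline.
Keanu and Talus together hold 25% + 65% = 90% of Vantage, so Keanu controls Vantage.
Vantage holds 70% of Kestrel, so Keanu controls Kestrel.
Neither Keanu nor any entity Keanu controls holds any voting interest in Sable.
So before the transaction, Keanu does not control Sable.
After the purchase, Keanu holds 87% of Oakfield directly, and Niklas's stake falls to 13%.
Keanu holds 87% of Oakfield, so Keanu controls Oakfield.
Oakfield holds 76% of Sable, so Keanu controls Sable.
Keanu did not control Sable before and does after, so the clause is triggered.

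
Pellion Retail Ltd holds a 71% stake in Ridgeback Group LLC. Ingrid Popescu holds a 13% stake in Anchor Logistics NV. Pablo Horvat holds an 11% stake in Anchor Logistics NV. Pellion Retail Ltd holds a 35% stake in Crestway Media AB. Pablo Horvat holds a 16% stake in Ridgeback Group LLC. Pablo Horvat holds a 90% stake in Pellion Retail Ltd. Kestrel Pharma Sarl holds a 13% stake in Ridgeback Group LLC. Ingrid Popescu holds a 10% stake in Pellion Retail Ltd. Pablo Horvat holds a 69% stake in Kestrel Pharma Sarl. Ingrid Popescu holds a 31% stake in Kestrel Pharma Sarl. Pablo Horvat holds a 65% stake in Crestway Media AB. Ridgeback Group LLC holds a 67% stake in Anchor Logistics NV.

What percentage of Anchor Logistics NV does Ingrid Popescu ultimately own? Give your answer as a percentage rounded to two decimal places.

Ingrid reaches Anchor along 3 paths.
Direct stake: 13% = 13%.
Via Kestrel → Ridgeback: 31% × 13% × 67% = 2.7001%.
Via Pellion → Ridgeback: 10% × 71% × 67% = 4.757%.
Total: 13% + 2.7001% + 4.757% = 20.4571%.
Rounded: 20.46%.

20.46%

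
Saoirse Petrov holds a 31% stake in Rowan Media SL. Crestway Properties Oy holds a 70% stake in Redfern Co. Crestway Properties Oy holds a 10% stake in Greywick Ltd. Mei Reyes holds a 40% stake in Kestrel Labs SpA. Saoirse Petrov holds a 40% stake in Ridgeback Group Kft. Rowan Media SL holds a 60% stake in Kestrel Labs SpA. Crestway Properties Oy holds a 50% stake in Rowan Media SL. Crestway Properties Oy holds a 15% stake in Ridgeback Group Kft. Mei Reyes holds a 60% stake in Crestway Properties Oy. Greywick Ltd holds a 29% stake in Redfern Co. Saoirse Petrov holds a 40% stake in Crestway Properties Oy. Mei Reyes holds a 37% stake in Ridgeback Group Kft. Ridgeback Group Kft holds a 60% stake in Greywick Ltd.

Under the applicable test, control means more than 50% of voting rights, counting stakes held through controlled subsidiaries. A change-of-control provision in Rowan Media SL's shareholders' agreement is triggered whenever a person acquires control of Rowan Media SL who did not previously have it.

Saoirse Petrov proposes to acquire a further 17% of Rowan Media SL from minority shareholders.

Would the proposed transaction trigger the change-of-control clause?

The purchase changes only Saoirse's holdings, so Saoirse is the only person who could newly come to control Rowan.
Saoirse's largest direct stake is 40% in Crestway, which does not meet the threshold, so Saoirse controls no company.
In Rowan, Saoirse's side holds only 31%, not > 50%.
So before the transaction, Saoirse does not control Rowan.
After the purchase, Saoirse's direct stake in Rowan rises to 31% + 17% = 48%.
After the transaction, Saoirse's side holds 48% of Rowan, not > 50%, so Saoirse still does not control Rowan.
No new person acquires control, so the clause is not triggered.

No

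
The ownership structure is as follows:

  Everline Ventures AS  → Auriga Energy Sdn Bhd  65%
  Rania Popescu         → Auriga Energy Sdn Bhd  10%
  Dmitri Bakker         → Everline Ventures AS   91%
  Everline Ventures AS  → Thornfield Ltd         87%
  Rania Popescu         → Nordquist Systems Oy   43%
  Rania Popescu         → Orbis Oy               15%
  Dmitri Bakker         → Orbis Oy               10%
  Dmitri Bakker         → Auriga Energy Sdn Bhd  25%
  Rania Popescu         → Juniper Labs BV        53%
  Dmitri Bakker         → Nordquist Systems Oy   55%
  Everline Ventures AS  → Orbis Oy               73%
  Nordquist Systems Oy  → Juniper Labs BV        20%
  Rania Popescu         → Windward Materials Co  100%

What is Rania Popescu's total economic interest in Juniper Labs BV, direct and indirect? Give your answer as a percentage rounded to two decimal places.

61.60%

Rania reaches Juniper along 2 paths.
Via Nordquist: 43% × 20% = 8.6%.
Direct stake: 53% = 53%.
Total: 8.6% + 53% = 61.6%.
Rounded: 61.60%.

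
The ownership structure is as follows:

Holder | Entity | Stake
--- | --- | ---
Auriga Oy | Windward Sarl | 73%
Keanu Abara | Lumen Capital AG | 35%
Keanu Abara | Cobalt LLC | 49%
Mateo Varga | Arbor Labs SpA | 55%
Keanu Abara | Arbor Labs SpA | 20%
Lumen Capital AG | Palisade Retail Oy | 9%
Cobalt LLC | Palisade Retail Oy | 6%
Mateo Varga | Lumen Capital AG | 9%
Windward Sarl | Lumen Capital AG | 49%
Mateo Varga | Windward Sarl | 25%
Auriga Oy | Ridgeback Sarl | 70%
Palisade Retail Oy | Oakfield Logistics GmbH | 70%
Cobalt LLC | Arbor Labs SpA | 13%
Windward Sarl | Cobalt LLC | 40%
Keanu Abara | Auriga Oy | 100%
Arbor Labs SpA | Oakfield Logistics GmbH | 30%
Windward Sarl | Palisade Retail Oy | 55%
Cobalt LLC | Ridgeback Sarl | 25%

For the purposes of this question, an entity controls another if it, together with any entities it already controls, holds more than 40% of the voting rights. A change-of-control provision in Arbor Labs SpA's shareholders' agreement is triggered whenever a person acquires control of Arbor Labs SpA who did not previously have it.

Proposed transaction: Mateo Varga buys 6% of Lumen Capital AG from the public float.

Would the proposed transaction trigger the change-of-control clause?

The purchase changes only Mateo's holdings, so Mateo is the only person who could newly come to control Arbor.
Mateo holds 55% of Arbor, so Mateo controls Arbor.
So Mateo already controls Arbor before the transaction.
After the purchase, Mateo's direct stake in Lumen rises to 9% + 6% = 15%.
Mateo controlled Arbor already, so this is not a new person acquiring control; every other person's position is unchanged or reduced.
No new person acquires control, so the clause is not triggered.

No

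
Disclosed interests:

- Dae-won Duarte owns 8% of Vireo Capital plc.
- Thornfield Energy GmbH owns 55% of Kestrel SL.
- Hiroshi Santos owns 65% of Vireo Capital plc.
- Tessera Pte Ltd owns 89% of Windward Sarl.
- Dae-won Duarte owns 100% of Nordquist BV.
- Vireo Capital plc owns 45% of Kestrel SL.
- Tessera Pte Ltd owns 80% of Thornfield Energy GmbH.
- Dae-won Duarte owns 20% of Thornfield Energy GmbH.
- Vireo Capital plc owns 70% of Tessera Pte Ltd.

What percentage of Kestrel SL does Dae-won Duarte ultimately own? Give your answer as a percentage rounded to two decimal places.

17.06%

Dae-won reaches Kestrel along 3 paths.
Via Thornfield: 20% × 55% = 11%.
Via Vireo → Tessera → Thornfield: 8% × 70% × 80% × 55% = 2.464%.
Via Vireo: 8% × 45% = 3.6%.
Total: 11% + 2.464% + 3.6% = 17.064%.
Rounded: 17.06%.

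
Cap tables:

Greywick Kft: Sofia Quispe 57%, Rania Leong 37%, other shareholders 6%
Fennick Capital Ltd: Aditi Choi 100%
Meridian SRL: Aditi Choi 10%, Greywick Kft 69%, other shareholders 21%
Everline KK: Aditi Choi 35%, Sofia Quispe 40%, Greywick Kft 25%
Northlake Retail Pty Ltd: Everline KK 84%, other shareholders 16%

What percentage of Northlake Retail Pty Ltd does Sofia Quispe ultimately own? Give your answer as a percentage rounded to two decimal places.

45.57%

Sofia reaches Northlake along 2 paths.
Via Everline: 40% × 84% = 33.6%.
Via Greywick → Everline: 57% × 25% × 84% = 11.97%.
Total: 33.6% + 11.97% = 45.57%.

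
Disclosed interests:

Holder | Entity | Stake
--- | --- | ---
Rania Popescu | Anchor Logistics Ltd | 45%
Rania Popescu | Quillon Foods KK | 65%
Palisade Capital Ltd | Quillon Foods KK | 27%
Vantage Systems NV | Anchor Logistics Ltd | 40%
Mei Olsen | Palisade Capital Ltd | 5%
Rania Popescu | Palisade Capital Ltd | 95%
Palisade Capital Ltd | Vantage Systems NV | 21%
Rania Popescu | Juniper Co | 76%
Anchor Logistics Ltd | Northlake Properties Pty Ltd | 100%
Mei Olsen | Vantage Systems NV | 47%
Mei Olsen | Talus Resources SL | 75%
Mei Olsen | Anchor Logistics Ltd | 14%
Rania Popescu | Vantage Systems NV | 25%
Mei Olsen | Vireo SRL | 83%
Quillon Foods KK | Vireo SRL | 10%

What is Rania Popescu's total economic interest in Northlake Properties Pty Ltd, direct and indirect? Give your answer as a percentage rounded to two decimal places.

62.98%

Rania reaches Northlake along 3 paths.
Via Vantage → Anchor: 25% × 40% × 100% = 10%.
Via Palisade → Vantage → Anchor: 95% × 21% × 40% × 100% = 7.98%.
Via Anchor: 45% × 100% = 45%.
Total: 10% + 7.98% + 45% = 62.98%.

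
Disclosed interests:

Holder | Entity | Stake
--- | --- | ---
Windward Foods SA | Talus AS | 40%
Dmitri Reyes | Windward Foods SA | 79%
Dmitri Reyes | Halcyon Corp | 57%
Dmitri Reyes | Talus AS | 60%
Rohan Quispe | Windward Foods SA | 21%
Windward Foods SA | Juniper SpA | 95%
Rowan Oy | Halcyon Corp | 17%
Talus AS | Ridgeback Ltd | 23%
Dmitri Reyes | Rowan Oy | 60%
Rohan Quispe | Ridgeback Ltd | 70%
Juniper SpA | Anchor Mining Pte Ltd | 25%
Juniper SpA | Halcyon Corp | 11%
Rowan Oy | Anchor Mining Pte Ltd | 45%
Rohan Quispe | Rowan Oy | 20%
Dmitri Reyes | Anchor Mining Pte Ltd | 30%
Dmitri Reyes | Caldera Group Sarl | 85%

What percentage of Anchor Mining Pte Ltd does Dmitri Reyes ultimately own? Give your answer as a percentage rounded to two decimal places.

75.76%

Dmitri reaches Anchor along 3 paths.
Via Windward → Juniper: 79% × 95% × 25% = 18.7625%.
Via Rowan: 60% × 45% = 27%.
Direct stake: 30% = 30%.
Total: 18.7625% + 27% + 30% = 75.7625%.
Rounded: 75.76%.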